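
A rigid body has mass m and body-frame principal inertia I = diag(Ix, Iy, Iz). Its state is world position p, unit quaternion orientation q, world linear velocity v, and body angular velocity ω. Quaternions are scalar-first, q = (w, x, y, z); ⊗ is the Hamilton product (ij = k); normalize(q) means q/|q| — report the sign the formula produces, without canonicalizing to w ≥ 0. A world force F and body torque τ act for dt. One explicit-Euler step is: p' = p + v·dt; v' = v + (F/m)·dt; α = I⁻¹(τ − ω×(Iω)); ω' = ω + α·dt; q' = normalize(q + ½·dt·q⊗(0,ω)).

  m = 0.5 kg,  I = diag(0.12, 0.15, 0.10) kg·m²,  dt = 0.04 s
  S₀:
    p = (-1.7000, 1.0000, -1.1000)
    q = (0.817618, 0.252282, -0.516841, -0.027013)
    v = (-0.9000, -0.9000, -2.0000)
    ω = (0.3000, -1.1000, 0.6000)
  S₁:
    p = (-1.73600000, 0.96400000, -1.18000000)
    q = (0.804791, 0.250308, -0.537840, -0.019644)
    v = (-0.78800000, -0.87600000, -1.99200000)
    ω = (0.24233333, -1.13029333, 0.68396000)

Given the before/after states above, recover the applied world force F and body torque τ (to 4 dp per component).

v₁ − v₀ = (0.11200000, 0.02400000, 0.00800000)
F = m·Δv/dt = (1.4000, 0.3000, 0.1000)
Δω = ω₁−ω₀ = (-0.05766667, -0.03029333, 0.08396000)
I·α + gyro = (-0.1400, -0.1100, 0.2000)

F = (1.4000, 0.3000, 0.1000)
τ = (-0.1400, -0.1100, 0.2000)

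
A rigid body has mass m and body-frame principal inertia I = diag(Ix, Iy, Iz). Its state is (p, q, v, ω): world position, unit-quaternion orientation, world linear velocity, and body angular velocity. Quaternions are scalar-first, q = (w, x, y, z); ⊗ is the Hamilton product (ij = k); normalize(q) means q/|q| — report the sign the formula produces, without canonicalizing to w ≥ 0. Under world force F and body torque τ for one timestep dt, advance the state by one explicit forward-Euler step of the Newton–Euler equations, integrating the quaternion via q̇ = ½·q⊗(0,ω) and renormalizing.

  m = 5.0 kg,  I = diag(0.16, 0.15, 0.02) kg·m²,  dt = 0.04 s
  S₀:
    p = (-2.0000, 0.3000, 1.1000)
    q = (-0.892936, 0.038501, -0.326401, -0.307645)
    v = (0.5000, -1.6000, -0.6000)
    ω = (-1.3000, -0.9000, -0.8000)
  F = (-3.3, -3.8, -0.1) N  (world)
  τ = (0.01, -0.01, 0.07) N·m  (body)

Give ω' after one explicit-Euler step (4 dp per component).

ω' = (-1.2741, -0.9415, -0.6366)

ω×(Iω) gyroscopic = (-0.0936, 0.1456, -0.0117)
(τ − ω×Iω)/I = (0.6475, -1.0373, 4.0850)
new body rate ω' = (-1.2741, -0.9415, -0.6366)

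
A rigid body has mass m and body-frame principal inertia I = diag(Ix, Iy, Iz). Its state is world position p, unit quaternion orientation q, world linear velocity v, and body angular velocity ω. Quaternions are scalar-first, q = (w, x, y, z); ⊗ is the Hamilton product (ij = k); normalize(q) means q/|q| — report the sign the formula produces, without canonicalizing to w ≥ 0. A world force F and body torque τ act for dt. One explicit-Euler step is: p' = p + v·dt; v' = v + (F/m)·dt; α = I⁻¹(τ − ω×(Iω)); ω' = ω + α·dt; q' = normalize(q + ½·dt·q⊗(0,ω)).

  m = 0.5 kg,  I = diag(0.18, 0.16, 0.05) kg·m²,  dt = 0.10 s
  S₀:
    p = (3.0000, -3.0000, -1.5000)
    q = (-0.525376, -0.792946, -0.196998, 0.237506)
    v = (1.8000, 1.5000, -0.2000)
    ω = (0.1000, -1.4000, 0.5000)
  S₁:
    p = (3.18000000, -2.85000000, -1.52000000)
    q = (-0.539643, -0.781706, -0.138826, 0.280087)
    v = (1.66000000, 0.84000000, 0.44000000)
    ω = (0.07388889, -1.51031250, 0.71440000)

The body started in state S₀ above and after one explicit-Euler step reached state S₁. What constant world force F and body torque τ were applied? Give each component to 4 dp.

velocity change Δv = (-0.14000000, -0.66000000, 0.64000000)
m·(v₁−v₀)/dt = (-0.7000, -3.3000, 3.2000)
rate change Δω = (-0.02611111, -0.11031250, 0.21440000)
precession coupling = (0.0770, 0.0065, 0.0028)
applied torque τ = (0.0300, -0.1700, 0.1100)

F = (-0.7000, -3.3000, 3.2000)
τ = (0.0300, -0.1700, 0.1100)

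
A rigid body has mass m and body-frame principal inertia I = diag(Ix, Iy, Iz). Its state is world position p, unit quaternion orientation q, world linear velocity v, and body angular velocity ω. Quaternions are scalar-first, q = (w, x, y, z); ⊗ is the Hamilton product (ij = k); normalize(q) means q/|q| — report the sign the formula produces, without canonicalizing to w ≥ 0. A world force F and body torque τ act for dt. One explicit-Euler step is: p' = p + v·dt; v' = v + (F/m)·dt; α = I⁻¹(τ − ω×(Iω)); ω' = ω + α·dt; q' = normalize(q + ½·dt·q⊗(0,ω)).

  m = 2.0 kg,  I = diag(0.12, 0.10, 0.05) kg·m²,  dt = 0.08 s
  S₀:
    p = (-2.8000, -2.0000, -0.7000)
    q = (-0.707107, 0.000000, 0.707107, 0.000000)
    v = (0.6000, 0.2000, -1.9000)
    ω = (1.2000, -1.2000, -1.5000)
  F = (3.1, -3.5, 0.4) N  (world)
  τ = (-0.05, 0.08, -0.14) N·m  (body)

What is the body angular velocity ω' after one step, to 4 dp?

ω×(Iω) gyroscopic = (-0.0900, -0.1260, 0.0288)
(τ − ω×Iω)/I = (0.3333, 2.0600, -3.3760)
new body rate ω' = (1.2267, -1.0352, -1.7701)

ω' = (1.2267, -1.0352, -1.7701)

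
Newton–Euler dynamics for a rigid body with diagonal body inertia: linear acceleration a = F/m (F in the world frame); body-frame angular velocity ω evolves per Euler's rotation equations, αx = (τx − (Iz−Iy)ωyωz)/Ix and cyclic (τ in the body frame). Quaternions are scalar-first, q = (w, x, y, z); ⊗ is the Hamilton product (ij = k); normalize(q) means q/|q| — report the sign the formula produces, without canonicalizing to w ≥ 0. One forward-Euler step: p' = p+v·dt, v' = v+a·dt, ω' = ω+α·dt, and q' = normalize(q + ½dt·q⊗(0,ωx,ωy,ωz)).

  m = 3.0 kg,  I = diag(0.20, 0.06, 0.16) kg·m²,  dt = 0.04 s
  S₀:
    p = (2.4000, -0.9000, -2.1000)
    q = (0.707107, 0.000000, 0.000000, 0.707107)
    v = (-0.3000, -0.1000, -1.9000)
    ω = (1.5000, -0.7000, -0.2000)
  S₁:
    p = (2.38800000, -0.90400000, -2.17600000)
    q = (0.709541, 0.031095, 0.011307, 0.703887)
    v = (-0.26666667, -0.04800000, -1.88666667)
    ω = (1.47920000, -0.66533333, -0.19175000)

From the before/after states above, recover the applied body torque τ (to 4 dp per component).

τ = (-0.0900, 0.0400, 0.1800)

rate change Δω = (-0.02080000, 0.03466667, 0.00825000)
I·α + gyro = (-0.0900, 0.0400, 0.1800)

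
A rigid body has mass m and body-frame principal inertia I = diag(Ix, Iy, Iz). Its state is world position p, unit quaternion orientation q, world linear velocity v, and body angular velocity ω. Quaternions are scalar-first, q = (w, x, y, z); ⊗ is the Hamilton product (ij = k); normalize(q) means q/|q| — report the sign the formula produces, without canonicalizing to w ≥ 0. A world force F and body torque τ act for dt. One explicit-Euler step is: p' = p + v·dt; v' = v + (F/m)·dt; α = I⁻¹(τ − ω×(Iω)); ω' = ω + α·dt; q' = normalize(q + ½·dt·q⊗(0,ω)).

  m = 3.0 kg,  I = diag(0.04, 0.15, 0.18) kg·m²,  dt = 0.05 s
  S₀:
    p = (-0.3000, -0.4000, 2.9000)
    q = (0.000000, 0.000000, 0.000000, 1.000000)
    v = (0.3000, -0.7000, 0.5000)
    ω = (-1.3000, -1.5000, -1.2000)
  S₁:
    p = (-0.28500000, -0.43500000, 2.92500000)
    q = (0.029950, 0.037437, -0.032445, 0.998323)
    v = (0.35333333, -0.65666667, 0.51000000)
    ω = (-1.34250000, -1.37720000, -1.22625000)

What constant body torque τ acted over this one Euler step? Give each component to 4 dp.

τ = (0.0200, 0.1500, 0.1200)

rate change Δω = (-0.04250000, 0.12280000, -0.02625000)
ω₀×(Iω₀) = (0.0540, -0.2184, 0.2145)
applied torque τ = (0.0200, 0.1500, 0.1200)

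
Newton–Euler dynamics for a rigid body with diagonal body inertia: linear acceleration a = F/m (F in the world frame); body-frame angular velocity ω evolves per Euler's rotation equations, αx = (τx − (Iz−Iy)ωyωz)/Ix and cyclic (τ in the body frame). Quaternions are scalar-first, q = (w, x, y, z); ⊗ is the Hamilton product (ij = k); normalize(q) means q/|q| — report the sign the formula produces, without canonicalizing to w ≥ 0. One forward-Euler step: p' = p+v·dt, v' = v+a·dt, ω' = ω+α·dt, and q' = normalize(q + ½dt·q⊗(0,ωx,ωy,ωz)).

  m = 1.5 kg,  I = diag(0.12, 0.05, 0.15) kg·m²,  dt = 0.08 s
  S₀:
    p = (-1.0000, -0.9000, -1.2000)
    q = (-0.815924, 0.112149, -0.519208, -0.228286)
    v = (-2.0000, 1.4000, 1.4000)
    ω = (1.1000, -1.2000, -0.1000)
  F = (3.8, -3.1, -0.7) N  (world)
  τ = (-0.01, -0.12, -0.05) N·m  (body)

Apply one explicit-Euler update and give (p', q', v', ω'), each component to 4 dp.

p' = (-1.1600, -0.7880, -1.0880)
q' = (-0.8449, 0.0672, -0.4886, -0.2071)
v' = (-1.7973, 1.2347, 1.3627)
ω' = (1.0853, -1.3973, -0.1759)

gyro term ω×Iω = (0.0120, 0.0033, 0.0924)
angular accel α = (-0.1833, -2.4660, -0.9493)
ω' = ω + α·dt = (1.0853, -1.3973, -0.1759)
2q̇ = q⊗(0,ω) = (-0.7692421, -1.1195388, 0.7392091, 0.5181424)
updated quaternion q' = (-0.8449, 0.0672, -0.4886, -0.2071)
new position p' = (-1.1600, -0.7880, -1.0880)
new velocity v' = (-1.7973, 1.2347, 1.3627)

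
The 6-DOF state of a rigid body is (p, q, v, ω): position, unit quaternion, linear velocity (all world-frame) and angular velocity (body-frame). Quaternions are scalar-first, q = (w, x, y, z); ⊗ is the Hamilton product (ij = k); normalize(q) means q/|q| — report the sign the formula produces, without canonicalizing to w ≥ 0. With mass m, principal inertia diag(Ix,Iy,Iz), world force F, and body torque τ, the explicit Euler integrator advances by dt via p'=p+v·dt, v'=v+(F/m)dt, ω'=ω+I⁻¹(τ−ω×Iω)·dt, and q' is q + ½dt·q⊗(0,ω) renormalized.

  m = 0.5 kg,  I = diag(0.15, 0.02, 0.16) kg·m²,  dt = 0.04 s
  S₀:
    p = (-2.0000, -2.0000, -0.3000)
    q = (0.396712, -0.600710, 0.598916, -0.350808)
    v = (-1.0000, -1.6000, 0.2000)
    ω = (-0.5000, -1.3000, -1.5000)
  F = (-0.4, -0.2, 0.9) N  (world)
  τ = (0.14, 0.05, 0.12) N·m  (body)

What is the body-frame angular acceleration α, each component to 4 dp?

α = (-0.8867, 2.8750, 1.2781)

ω×(Iω) gyroscopic = (0.2730, -0.0075, -0.0845)
α = I⁻¹(τ − ω×Iω) = (-0.8867, 2.8750, 1.2781)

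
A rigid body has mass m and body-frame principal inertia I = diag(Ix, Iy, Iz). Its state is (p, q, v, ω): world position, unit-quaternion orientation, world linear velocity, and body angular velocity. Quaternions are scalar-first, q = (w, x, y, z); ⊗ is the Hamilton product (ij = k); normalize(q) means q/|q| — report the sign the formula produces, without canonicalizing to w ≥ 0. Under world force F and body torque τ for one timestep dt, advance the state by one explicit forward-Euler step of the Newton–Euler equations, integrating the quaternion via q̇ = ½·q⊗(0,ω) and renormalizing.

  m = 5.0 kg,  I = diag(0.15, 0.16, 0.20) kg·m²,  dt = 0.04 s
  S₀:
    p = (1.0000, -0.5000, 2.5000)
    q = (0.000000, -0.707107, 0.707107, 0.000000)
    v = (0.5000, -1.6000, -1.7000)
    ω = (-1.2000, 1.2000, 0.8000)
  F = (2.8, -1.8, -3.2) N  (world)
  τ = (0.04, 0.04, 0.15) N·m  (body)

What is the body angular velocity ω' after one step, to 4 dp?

ω×(Iω) gyroscopic = (0.0384, 0.0480, -0.0144)
α = I⁻¹(τ − ω×Iω) = (0.0107, -0.0500, 0.8220)
ω' = ω + α·dt = (-1.1996, 1.1980, 0.8329)

ω' = (-1.1996, 1.1980, 0.8329)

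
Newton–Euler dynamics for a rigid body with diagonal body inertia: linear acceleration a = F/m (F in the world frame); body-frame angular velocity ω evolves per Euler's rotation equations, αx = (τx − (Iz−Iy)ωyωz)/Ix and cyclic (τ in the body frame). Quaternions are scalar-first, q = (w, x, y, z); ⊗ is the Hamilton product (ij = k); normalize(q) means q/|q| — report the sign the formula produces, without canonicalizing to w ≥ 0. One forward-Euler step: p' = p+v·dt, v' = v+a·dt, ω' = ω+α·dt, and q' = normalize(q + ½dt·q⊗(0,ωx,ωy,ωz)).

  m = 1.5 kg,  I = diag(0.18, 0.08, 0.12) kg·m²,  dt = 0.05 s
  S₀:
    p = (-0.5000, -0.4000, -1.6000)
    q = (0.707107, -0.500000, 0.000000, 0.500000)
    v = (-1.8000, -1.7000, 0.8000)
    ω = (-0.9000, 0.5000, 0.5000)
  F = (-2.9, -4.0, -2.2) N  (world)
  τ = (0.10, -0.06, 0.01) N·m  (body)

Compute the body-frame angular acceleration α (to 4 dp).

gyro term ω×Iω = (0.0100, -0.0270, 0.0450)
α = I⁻¹(τ − ω×Iω) = (0.5000, -0.4125, -0.2917)

α = (0.5000, -0.4125, -0.2917)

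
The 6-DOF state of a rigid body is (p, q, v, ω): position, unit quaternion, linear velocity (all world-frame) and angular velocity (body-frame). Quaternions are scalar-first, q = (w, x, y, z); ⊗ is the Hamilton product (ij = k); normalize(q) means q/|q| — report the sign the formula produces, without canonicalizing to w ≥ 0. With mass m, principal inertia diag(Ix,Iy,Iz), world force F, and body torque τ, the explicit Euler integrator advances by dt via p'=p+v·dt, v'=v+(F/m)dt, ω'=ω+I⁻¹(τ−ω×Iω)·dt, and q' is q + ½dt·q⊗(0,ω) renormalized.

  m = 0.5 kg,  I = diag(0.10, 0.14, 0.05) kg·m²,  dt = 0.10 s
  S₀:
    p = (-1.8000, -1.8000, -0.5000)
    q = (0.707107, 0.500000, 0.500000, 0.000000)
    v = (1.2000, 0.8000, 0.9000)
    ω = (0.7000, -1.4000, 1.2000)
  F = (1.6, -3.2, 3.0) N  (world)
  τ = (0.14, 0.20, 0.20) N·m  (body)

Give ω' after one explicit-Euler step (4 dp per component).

ω' = (0.6888, -1.2871, 1.6784)

precession coupling ω×(Iω) = (0.1512, 0.0420, -0.0392)
angular accel α = (-0.1120, 1.1286, 4.7840)
ω + α·dt = (0.6888, -1.2871, 1.6784)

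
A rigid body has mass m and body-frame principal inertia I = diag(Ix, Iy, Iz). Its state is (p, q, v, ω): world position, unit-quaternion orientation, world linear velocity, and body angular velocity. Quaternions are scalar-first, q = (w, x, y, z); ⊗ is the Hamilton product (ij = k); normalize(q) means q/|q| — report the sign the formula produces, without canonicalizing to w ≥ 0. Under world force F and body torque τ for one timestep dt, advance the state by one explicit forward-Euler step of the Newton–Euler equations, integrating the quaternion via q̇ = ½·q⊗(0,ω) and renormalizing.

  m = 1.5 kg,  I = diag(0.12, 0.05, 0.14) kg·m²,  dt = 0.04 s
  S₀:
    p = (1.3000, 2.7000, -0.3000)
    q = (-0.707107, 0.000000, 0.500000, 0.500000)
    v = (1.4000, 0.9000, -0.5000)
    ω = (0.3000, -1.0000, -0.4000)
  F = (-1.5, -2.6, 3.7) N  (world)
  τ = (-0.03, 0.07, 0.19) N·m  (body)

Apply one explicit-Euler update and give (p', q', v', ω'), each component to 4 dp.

p' = (1.3560, 2.7360, -0.3200)
q' = (-0.6929, 0.0018, 0.5170, 0.5025)
v' = (1.3600, 0.8307, -0.4013)
ω' = (0.2780, -0.9459, -0.3517)

ω×(Iω) gyroscopic = (0.0360, 0.0024, 0.0210)
α = I⁻¹(τ − ω×Iω) = (-0.5500, 1.3520, 1.2071)
new body rate ω' = (0.2780, -0.9459, -0.3517)
2q̇ = q⊗(0,ω) = (0.7000000, 0.0878679, 0.8571070, 0.1328428)
q + ½dt·q⊗(0,ω), renormalized = (-0.6929, 0.0018, 0.5170, 0.5025)
a = F/m = (-1.0000, -1.7333, 2.4667)
p + v·dt = (1.3560, 2.7360, -0.3200)
v + (F/m)dt = (1.3600, 0.8307, -0.4013)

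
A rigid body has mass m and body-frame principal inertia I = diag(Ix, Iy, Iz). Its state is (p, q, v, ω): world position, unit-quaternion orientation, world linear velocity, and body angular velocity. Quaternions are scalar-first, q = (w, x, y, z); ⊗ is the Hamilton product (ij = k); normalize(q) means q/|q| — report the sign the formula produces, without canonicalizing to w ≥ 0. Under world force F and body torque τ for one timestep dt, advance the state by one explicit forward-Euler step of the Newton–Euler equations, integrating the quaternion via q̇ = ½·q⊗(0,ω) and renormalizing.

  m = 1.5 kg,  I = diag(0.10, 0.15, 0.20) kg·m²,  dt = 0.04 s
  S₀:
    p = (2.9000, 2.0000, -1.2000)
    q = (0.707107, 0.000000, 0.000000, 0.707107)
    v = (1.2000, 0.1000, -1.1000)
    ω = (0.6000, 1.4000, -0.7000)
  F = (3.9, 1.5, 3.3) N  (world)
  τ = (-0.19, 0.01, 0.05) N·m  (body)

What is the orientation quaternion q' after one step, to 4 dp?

q' = (0.7166, -0.0113, 0.0283, 0.6968)

Hamilton product q⊗(0,ω) = (0.4949749, -0.5656856, 1.4142140, -0.4949749)
q + ½dt·q⊗(0,ω), renormalized = (0.7166, -0.0113, 0.0283, 0.6968)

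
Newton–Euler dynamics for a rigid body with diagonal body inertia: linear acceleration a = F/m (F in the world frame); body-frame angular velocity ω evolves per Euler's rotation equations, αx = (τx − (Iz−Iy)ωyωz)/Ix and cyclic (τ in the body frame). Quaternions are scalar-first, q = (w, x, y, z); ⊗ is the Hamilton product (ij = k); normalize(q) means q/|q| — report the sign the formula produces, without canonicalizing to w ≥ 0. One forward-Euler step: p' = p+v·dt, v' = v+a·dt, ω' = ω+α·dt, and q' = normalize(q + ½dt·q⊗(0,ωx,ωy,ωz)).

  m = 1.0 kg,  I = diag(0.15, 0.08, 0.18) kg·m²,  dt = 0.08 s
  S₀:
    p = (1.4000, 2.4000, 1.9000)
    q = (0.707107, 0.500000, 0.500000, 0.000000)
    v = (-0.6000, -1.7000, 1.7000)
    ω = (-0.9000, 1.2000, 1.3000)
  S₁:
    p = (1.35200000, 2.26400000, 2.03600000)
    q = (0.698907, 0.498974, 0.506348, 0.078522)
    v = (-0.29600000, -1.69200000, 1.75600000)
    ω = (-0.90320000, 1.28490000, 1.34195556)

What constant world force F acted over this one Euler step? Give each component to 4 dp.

velocity change Δv = (0.30400000, 0.00800000, 0.05600000)
F = m·Δv/dt = (3.8000, 0.1000, 0.7000)

F = (3.8000, 0.1000, 0.7000)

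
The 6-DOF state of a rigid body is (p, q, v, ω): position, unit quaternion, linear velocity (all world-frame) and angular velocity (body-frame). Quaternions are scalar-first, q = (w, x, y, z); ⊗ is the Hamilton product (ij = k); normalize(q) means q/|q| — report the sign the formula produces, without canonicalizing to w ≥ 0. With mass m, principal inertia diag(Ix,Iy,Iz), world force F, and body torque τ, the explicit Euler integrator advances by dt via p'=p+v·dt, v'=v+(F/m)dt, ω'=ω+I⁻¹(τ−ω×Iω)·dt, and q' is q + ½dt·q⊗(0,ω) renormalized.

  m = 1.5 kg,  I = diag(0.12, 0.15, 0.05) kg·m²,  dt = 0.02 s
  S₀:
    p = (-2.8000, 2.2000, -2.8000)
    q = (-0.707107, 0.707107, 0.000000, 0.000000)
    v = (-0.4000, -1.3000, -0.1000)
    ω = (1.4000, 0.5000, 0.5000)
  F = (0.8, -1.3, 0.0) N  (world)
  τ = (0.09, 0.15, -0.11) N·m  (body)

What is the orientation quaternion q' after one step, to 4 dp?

q' = (-0.7169, 0.6971, -0.0071, 0.0000)

Hamilton product q⊗(0,ω) = (-0.9899498, -0.9899498, -0.7071070, 0.0000000)
q + ½dt·q⊗(0,ω), renormalized = (-0.7169, 0.6971, -0.0071, 0.0000)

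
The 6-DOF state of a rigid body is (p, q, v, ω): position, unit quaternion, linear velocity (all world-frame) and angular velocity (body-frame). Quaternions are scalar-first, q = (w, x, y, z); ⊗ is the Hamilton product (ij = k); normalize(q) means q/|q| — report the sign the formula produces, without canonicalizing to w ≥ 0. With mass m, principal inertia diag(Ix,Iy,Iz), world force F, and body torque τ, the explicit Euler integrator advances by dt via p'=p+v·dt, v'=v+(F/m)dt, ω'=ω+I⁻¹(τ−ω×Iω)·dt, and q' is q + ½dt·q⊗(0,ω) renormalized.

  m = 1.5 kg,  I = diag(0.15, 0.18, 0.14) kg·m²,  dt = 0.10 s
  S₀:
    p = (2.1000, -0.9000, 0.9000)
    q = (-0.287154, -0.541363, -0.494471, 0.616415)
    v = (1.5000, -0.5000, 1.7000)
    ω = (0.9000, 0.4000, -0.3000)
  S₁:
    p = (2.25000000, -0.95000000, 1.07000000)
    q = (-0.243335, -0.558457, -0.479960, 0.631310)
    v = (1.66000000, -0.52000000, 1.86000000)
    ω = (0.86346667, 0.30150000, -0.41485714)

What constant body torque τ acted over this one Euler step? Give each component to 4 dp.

τ = (-0.0500, -0.1800, -0.1500)

Δω = ω₁−ω₀ = (-0.03653333, -0.09850000, -0.11485714)
precession coupling = (0.0048, -0.0027, 0.0108)
I·α + gyro = (-0.0500, -0.1800, -0.1500)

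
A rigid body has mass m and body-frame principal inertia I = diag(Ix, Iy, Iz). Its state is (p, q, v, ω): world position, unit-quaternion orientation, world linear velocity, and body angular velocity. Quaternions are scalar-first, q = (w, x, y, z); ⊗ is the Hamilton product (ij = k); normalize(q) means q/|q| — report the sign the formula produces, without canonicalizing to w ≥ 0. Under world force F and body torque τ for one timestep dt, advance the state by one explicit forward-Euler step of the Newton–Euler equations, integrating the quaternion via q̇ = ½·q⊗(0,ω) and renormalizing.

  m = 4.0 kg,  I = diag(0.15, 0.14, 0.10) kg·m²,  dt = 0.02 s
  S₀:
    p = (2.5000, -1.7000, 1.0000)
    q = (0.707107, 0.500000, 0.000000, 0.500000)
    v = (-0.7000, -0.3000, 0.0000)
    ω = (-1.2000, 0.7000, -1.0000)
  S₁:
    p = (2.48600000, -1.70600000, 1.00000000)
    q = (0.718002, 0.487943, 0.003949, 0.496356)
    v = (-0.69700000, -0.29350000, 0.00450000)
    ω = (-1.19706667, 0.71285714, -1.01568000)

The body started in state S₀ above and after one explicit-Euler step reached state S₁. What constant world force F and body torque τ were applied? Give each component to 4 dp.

Δv = v₁−v₀ = (0.00300000, 0.00650000, 0.00450000)
m·(v₁−v₀)/dt = (0.6000, 1.3000, 0.9000)
ω₁ − ω₀ = (0.00293333, 0.01285714, -0.01568000)
I·α + gyro = (0.0500, 0.1500, -0.0700)

F = (0.6000, 1.3000, 0.9000)
τ = (0.0500, 0.1500, -0.0700)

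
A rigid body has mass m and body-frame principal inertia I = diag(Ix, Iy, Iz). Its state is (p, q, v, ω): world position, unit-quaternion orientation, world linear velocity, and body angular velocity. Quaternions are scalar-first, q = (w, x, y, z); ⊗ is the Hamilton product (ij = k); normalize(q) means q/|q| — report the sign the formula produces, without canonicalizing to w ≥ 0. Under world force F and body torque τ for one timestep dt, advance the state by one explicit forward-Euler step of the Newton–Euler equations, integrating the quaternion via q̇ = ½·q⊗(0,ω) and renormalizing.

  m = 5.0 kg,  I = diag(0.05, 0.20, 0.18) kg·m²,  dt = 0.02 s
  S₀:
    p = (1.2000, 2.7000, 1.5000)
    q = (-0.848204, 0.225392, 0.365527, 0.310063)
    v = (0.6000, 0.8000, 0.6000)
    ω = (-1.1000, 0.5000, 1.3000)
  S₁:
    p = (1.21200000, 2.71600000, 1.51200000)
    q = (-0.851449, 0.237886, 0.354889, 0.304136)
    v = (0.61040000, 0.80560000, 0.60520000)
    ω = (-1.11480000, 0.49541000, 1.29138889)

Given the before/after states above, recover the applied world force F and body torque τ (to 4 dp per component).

F = (2.6000, 1.4000, 1.3000)
τ = (-0.0500, 0.1400, -0.1600)

rate change Δω = (-0.01480000, -0.00459000, -0.00861111)
gyro term ω₀×Iω₀ = (-0.0130, 0.1859, -0.0825)
τ = I·(Δω/dt) + ω₀×(Iω₀) = (-0.0500, 0.1400, -0.1600)
v₁ − v₀ = (0.01040000, 0.00560000, 0.00520000)
applied force F = (2.6000, 1.4000, 1.3000)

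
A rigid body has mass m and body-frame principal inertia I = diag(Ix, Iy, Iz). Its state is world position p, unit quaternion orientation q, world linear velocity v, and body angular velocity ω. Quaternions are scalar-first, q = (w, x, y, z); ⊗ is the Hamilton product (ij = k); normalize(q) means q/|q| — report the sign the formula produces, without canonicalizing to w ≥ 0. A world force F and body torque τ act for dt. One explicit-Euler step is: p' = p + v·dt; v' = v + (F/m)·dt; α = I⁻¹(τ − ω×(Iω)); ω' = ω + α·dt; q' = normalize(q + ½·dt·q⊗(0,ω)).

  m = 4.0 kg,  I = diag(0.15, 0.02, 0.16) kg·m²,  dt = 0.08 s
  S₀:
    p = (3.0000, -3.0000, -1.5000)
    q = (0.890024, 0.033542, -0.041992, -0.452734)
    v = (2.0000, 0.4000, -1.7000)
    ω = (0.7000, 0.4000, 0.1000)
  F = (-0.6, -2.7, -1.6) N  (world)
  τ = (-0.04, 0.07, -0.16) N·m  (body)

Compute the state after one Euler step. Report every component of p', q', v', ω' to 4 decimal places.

p' = (3.1600, -2.9680, -1.6360)
q' = (0.8911, 0.0655, -0.0405, -0.4472)
v' = (1.9880, 0.3460, -1.7320)
ω' = (0.6757, 0.6828, 0.0382)

p' = p + v·dt = (3.1600, -2.9680, -1.6360)
v + (F/m)dt = (1.9880, 0.3460, -1.7320)
α = I⁻¹(τ − ω×Iω) = (-0.3040, 3.5350, -0.7725)
ω' = ω + α·dt = (0.6757, 0.6828, 0.0382)
2q̇ = q⊗(0,ω) = (0.0385908, 0.7999112, 0.0357416, 0.1318136)
q + ½dt·q⊗(0,ω), renormalized = (0.8911, 0.0655, -0.0405, -0.4472)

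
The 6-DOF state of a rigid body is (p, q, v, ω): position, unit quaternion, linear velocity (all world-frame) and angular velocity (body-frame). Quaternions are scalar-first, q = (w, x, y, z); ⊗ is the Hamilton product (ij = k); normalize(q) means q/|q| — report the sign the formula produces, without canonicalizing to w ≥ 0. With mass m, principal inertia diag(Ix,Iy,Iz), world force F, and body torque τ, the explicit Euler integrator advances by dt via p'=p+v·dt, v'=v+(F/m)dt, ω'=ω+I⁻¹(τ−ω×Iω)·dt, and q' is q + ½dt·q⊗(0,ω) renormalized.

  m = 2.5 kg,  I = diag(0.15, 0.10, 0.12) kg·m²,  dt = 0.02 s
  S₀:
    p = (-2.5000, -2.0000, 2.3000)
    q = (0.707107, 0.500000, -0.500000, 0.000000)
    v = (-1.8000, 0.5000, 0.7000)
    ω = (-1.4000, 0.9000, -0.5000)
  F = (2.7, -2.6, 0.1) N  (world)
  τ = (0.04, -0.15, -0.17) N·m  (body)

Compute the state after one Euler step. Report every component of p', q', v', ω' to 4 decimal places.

precession coupling ω×(Iω) = (-0.0090, 0.0210, 0.0630)
angular accel α = (0.3267, -1.7100, -1.9417)
new body rate ω' = (-1.3935, 0.8658, -0.5388)
q⊗(0,ω) = (1.1500000, -0.7399498, 0.8863963, -0.6035535)
q' = normalize(q + ½dt·q⊗(0,ω)) = (0.7185, 0.4925, -0.4911, -0.0060)
p + v·dt = (-2.5360, -1.9900, 2.3140)
new velocity v' = (-1.7784, 0.4792, 0.7008)

p' = (-2.5360, -1.9900, 2.3140)
q' = (0.7185, 0.4925, -0.4911, -0.0060)
v' = (-1.7784, 0.4792, 0.7008)
ω' = (-1.3935, 0.8658, -0.5388)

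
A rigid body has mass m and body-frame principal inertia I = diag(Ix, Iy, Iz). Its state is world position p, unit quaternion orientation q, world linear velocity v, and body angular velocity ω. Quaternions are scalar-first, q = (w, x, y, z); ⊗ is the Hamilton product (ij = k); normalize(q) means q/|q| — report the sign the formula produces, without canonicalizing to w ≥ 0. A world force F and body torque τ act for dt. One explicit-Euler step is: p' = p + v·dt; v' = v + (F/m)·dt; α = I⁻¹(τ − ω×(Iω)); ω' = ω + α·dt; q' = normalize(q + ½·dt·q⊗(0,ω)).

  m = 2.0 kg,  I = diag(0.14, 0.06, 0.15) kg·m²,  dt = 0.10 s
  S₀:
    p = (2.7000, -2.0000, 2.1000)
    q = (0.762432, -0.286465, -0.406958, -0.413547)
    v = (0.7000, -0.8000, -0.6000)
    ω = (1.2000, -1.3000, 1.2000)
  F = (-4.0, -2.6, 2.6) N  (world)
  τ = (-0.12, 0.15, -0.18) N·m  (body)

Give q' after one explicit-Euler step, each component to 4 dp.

q' = (0.7736, -0.2904, -0.4615, -0.3229)

2q̇ = q⊗(0,ω) = (0.3109690, -0.1110423, -1.1436600, 1.7756725)
q + ½dt·q⊗(0,ω), renormalized = (0.7736, -0.2904, -0.4615, -0.3229)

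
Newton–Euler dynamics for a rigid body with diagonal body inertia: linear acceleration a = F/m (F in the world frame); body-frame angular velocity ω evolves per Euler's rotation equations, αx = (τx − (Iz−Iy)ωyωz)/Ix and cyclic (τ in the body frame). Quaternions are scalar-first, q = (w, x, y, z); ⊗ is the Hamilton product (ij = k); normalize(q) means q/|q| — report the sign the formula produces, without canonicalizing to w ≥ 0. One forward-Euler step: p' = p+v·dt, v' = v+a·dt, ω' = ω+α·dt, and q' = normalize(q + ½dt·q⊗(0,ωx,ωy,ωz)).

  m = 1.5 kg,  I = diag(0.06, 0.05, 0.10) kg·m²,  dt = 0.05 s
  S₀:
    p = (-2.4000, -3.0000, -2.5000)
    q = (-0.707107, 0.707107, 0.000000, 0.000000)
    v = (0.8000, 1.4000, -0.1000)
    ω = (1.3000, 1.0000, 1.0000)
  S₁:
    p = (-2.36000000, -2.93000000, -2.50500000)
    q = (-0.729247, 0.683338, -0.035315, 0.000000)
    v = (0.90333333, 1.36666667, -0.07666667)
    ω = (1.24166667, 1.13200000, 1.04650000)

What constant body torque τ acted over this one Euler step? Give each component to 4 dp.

ω₁ − ω₀ = (-0.05833333, 0.13200000, 0.04650000)
gyro term ω₀×Iω₀ = (0.0500, -0.0520, -0.0130)
applied torque τ = (-0.0200, 0.0800, 0.0800)

τ = (-0.0200, 0.0800, 0.0800)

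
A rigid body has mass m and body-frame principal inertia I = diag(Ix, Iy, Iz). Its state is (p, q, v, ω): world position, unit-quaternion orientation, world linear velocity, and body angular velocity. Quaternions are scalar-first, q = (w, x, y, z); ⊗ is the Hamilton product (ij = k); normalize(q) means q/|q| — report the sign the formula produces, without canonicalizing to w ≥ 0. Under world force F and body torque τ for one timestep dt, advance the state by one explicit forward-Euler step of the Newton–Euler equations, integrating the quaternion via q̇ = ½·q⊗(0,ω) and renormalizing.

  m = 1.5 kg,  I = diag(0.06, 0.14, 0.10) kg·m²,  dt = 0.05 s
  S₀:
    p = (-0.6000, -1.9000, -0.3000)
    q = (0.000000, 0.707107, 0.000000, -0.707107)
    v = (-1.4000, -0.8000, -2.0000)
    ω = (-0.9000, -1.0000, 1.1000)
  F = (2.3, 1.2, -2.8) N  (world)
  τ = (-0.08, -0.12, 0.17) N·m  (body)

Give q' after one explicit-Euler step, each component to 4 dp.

Hamilton product q⊗(0,ω) = (1.4142140, -0.7071070, -0.1414214, -0.7071070)
updated quaternion q' = (0.0353, 0.6888, -0.0035, -0.7241)

q' = (0.0353, 0.6888, -0.0035, -0.7241)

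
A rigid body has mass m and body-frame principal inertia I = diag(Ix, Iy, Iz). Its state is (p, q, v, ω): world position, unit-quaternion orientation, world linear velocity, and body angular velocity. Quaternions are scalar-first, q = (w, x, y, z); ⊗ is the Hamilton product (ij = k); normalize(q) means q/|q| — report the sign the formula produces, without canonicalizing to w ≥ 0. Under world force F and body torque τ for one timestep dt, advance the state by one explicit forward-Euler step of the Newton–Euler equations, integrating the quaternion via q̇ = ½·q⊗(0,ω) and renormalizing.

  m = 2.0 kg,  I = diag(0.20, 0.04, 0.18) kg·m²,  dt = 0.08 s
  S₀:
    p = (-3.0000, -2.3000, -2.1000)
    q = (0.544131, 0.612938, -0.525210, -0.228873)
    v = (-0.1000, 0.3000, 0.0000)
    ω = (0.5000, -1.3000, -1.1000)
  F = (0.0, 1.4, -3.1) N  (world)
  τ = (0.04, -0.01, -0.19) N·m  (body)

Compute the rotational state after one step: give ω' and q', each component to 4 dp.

α = I⁻¹(τ − ω×Iω) = (-0.8010, 0.0250, -1.6333)
ω + α·dt = (0.4359, -1.2980, -1.2307)
Hamilton product q⊗(0,ω) = (-1.2410023, 0.5522616, -0.1475750, -1.1327585)
updated quaternion q' = (0.4932, 0.6334, -0.5298, -0.2735)

ω' = (0.4359, -1.2980, -1.2307)
q' = (0.4932, 0.6334, -0.5298, -0.2735)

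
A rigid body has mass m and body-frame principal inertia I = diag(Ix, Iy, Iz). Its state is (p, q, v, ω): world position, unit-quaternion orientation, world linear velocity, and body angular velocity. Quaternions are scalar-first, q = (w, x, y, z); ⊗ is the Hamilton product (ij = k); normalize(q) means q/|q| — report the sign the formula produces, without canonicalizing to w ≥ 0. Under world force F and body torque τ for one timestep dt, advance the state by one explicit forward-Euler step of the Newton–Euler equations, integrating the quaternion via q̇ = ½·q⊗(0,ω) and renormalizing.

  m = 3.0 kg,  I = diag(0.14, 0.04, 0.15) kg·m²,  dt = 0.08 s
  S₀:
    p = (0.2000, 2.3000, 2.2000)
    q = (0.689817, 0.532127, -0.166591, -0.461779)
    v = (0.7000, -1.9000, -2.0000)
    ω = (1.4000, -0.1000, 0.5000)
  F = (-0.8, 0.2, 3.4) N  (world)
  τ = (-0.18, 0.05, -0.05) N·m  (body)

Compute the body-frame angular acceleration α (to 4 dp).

precession coupling ω×(Iω) = (-0.0055, -0.0070, 0.0140)
angular accel α = (-1.2464, 1.4250, -0.4267)

α = (-1.2464, 1.4250, -0.4267)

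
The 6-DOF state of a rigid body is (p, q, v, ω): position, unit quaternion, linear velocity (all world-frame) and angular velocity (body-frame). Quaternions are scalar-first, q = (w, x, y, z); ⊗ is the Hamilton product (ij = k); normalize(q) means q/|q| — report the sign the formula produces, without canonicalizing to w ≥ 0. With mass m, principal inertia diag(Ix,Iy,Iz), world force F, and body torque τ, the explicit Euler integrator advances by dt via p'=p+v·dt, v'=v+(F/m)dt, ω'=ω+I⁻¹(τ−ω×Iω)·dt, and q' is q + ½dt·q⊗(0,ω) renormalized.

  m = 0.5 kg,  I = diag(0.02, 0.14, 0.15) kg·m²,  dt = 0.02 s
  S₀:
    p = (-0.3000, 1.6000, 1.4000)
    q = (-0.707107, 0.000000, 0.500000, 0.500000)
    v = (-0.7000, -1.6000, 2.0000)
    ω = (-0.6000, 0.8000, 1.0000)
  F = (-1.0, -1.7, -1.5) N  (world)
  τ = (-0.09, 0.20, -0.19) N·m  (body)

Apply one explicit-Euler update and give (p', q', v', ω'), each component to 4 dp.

linear accel F/m = (-2.0000, -3.4000, -3.0000)
p + v·dt = (-0.3140, 1.5680, 1.4400)
v' = v + a·dt = (-0.7400, -1.6680, 1.9400)
ω×(Iω) gyroscopic = (0.0080, 0.0780, -0.0576)
(τ − ω×Iω)/I = (-4.9000, 0.8714, -0.8827)
new body rate ω' = (-0.6980, 0.8174, 0.9823)
q⊗(0,ω) = (-0.9000000, 0.5242642, -0.8656856, -0.4071070)
q' = normalize(q + ½dt·q⊗(0,ω)) = (-0.7160, 0.0052, 0.4913, 0.4959)

p' = (-0.3140, 1.5680, 1.4400)
q' = (-0.7160, 0.0052, 0.4913, 0.4959)
v' = (-0.7400, -1.6680, 1.9400)
ω' = (-0.6980, 0.8174, 0.9823)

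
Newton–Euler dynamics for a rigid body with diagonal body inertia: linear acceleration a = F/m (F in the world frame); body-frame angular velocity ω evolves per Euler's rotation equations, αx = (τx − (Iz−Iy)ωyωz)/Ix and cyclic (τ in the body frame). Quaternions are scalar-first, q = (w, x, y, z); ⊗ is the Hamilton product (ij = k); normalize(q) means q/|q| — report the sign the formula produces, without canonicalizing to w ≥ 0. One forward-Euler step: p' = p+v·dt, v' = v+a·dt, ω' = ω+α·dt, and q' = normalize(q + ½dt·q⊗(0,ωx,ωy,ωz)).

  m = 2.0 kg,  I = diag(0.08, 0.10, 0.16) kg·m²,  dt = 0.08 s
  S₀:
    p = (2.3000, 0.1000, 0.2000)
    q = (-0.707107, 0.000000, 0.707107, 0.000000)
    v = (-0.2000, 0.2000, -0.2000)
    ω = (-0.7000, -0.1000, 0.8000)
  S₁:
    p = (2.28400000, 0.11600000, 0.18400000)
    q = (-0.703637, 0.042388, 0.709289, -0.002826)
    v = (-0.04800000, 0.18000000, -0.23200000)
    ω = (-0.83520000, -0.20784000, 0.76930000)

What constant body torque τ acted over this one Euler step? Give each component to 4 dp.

ω₁ − ω₀ = (-0.13520000, -0.10784000, -0.03070000)
gyro term ω₀×Iω₀ = (-0.0048, 0.0448, 0.0014)
τ = I·(Δω/dt) + ω₀×(Iω₀) = (-0.1400, -0.0900, -0.0600)

τ = (-0.1400, -0.0900, -0.0600)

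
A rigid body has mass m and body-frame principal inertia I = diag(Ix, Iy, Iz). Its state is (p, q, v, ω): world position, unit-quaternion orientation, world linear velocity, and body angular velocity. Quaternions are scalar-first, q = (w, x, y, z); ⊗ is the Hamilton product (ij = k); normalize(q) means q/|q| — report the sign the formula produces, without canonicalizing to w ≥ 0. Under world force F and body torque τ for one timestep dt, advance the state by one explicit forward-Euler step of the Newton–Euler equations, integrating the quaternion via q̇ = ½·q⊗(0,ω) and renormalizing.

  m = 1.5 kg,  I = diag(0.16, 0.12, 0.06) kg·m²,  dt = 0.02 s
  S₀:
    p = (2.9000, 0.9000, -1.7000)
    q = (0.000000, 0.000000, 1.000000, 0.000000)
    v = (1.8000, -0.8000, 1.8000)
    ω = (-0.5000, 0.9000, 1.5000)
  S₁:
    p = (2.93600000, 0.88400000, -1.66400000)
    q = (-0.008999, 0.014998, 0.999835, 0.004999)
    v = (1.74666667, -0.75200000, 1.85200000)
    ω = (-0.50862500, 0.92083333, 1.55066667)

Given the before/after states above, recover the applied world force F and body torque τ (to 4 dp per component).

F = (-4.0000, 3.6000, 3.9000)
τ = (-0.1500, 0.0500, 0.1700)

Δω = ω₁−ω₀ = (-0.00862500, 0.02083333, 0.05066667)
precession coupling = (-0.0810, -0.0750, 0.0180)
applied torque τ = (-0.1500, 0.0500, 0.1700)
velocity change Δv = (-0.05333333, 0.04800000, 0.05200000)
applied force F = (-4.0000, 3.6000, 3.9000)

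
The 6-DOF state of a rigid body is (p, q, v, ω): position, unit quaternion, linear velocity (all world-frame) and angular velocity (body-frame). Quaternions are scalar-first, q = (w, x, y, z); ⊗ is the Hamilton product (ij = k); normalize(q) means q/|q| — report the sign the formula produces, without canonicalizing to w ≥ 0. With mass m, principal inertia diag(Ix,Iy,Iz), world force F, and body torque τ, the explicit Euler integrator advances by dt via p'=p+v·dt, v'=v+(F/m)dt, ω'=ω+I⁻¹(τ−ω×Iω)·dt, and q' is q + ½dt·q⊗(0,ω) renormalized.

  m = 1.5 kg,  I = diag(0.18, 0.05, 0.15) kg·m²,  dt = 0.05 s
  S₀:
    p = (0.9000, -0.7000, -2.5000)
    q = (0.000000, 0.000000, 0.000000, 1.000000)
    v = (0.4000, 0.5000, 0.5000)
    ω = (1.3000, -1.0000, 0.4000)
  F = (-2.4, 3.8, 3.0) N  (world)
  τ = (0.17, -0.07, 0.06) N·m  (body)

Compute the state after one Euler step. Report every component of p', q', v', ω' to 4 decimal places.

p' = (0.9200, -0.6750, -2.4750)
q' = (-0.0100, 0.0250, 0.0325, 0.9991)
v' = (0.3200, 0.6267, 0.6000)
ω' = (1.3583, -1.0856, 0.3637)

a = (-1.6000, 2.5333, 2.0000)
p + v·dt = (0.9200, -0.6750, -2.4750)
v' = v + a·dt = (0.3200, 0.6267, 0.6000)
angular accel α = (1.1667, -1.7120, -0.7267)
new body rate ω' = (1.3583, -1.0856, 0.3637)
2q̇ = q⊗(0,ω) = (-0.4000000, 1.0000000, 1.3000000, 0.0000000)
q' = normalize(q + ½dt·q⊗(0,ω)) = (-0.0100, 0.0250, 0.0325, 0.9991)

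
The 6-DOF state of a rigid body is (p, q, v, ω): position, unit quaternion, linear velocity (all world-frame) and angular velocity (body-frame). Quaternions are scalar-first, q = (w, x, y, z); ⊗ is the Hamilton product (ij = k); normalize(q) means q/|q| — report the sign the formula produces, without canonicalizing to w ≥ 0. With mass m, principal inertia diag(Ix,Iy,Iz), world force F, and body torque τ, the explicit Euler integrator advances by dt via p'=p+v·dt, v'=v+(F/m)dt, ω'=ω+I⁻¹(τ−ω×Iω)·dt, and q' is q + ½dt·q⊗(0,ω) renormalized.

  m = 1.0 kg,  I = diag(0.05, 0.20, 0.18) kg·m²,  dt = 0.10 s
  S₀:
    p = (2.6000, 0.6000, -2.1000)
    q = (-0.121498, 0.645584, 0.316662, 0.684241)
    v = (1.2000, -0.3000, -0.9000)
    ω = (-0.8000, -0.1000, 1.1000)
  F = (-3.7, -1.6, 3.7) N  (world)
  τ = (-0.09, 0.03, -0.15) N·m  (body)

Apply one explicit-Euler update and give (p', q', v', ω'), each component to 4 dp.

α = I⁻¹(τ − ω×Iω) = (-1.8440, -0.4220, -0.9000)
new body rate ω' = (-0.9844, -0.1422, 1.0100)
2q̇ = q⊗(0,ω) = (-0.2045317, 0.5139507, -1.2453854, 0.0551234)
updated quaternion q' = (-0.1314, 0.6697, 0.2538, 0.6854)
a = F/m = (-3.7000, -1.6000, 3.7000)
p + v·dt = (2.7200, 0.5700, -2.1900)
new velocity v' = (0.8300, -0.4600, -0.5300)

p' = (2.7200, 0.5700, -2.1900)
q' = (-0.1314, 0.6697, 0.2538, 0.6854)
v' = (0.8300, -0.4600, -0.5300)
ω' = (-0.9844, -0.1422, 1.0100)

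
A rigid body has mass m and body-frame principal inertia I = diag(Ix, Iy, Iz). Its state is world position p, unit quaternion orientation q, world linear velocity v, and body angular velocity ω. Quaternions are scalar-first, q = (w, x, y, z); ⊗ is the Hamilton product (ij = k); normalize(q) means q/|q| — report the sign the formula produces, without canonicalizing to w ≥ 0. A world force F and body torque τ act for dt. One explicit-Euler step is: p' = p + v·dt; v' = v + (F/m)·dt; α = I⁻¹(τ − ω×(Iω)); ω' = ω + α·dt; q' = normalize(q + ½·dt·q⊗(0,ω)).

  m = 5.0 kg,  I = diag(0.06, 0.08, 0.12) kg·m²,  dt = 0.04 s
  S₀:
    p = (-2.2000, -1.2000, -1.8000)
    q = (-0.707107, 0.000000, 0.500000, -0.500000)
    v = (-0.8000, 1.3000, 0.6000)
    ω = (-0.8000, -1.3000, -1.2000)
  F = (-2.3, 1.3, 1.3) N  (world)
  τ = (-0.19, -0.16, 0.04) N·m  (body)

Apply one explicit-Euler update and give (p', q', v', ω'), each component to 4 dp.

a = (-0.4600, 0.2600, 0.2600)
new position p' = (-2.2320, -1.1480, -1.7760)
new velocity v' = (-0.8184, 1.3104, 0.6104)
angular accel α = (-4.2067, -1.2800, 0.1600)
ω + α·dt = (-0.9683, -1.3512, -1.1936)
q⊗(0,ω) = (0.0500000, -0.6843144, 1.3192391, 1.2485284)
updated quaternion q' = (-0.7056, -0.0137, 0.5260, -0.4747)

p' = (-2.2320, -1.1480, -1.7760)
q' = (-0.7056, -0.0137, 0.5260, -0.4747)
v' = (-0.8184, 1.3104, 0.6104)
ω' = (-0.9683, -1.3512, -1.1936)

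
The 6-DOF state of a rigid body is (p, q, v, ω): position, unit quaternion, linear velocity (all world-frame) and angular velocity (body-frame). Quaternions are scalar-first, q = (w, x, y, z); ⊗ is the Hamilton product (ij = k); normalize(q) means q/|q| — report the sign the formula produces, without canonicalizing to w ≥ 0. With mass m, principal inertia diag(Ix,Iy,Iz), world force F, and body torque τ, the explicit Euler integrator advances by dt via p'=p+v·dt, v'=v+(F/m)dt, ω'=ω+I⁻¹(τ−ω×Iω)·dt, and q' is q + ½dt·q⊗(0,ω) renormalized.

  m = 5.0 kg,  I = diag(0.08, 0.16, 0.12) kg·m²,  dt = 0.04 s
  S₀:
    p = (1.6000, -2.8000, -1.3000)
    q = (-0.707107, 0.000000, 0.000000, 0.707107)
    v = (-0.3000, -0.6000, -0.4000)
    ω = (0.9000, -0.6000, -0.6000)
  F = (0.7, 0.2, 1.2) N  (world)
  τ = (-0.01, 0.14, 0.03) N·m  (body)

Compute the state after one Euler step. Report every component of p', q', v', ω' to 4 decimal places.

gyro term ω×Iω = (-0.0144, 0.0216, -0.0432)
angular accel α = (0.0550, 0.7400, 0.6100)
ω' = ω + α·dt = (0.9022, -0.5704, -0.5756)
Hamilton product q⊗(0,ω) = (0.4242642, -0.2121321, 1.0606605, 0.4242642)
q + ½dt·q⊗(0,ω), renormalized = (-0.6984, -0.0042, 0.0212, 0.7154)
linear accel F/m = (0.1400, 0.0400, 0.2400)
new position p' = (1.5880, -2.8240, -1.3160)
new velocity v' = (-0.2944, -0.5984, -0.3904)

p' = (1.5880, -2.8240, -1.3160)
q' = (-0.6984, -0.0042, 0.0212, 0.7154)
v' = (-0.2944, -0.5984, -0.3904)
ω' = (0.9022, -0.5704, -0.5756)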